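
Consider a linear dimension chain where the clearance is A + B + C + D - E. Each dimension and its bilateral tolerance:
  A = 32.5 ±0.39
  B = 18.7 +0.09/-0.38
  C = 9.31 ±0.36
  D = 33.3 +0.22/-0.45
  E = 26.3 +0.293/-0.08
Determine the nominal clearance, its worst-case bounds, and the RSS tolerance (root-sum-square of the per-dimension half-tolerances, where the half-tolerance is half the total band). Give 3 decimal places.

nominal=67.510 wc=[65.637,68.650] rss=0.696

Stack each dimension's contribution:
  +A: nom +32.500 → Σnom=32.500; wc +0.390/-0.390 → slack +0.390/-0.390; half-tol=0.390, Σhalf²=0.152100
  +B: nom +18.700 → Σnom=51.200; wc +0.090/-0.380 → slack +0.480/-0.770; half-tol=0.235, Σhalf²=0.207325
  +C: nom +9.310 → Σnom=60.510; wc +0.360/-0.360 → slack +0.840/-1.130; half-tol=0.360, Σhalf²=0.336925
  +D: nom +33.300 → Σnom=93.810; wc +0.220/-0.450 → slack +1.060/-1.580; half-tol=0.335, Σhalf²=0.449150
  -E: nom -26.300 → Σnom=67.510; wc +0.080/-0.293 → slack +1.140/-1.873; half-tol=0.186, Σhalf²=0.483932
Nominal = 67.510. Worst-case = [67.510 - 1.873, 67.510 + 1.140] = [65.637, 68.650]. RSS = √0.483932 = 0.696.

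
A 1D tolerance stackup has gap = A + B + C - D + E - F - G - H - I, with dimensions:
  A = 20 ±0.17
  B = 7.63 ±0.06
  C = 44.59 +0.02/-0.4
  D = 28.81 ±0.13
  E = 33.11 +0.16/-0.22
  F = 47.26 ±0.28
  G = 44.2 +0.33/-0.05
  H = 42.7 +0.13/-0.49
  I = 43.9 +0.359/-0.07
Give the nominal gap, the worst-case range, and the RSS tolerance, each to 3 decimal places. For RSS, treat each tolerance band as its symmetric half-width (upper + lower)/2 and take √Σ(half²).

nominal=-101.540 wc=[-103.619,-100.110] rss=0.621

Stack each dimension's contribution:
  +A: nom +20.000 → Σnom=20.000; wc +0.170/-0.170 → slack +0.170/-0.170; half-tol=0.170, Σhalf²=0.028900
  +B: nom +7.630 → Σnom=27.630; wc +0.060/-0.060 → slack +0.230/-0.230; half-tol=0.060, Σhalf²=0.032500
  +C: nom +44.590 → Σnom=72.220; wc +0.020/-0.400 → slack +0.250/-0.630; half-tol=0.210, Σhalf²=0.076600
  -D: nom -28.810 → Σnom=43.410; wc +0.130/-0.130 → slack +0.380/-0.760; half-tol=0.130, Σhalf²=0.093500
  +E: nom +33.110 → Σnom=76.520; wc +0.160/-0.220 → slack +0.540/-0.980; half-tol=0.190, Σhalf²=0.129600
  -F: nom -47.260 → Σnom=29.260; wc +0.280/-0.280 → slack +0.820/-1.260; half-tol=0.280, Σhalf²=0.208000
  -G: nom -44.200 → Σnom=-14.940; wc +0.050/-0.330 → slack +0.870/-1.590; half-tol=0.190, Σhalf²=0.244100
  -H: nom -42.700 → Σnom=-57.640; wc +0.490/-0.130 → slack +1.360/-1.720; half-tol=0.310, Σhalf²=0.340200
  -I: nom -43.900 → Σnom=-101.540; wc +0.070/-0.359 → slack +1.430/-2.079; half-tol=0.214, Σhalf²=0.386210
Nominal = -101.540. Worst-case = [-101.540 - 2.079, -101.540 + 1.430] = [-103.619, -100.110]. RSS = √0.386210 = 0.621.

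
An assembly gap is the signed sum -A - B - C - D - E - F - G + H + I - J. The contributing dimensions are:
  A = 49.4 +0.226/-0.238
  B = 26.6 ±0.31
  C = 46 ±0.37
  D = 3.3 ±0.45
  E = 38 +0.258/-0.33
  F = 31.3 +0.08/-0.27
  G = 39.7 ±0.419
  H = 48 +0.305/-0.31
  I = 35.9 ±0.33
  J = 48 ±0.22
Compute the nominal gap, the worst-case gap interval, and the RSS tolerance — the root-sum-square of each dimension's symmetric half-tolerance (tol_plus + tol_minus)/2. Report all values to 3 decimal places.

nominal=-198.400 wc=[-201.373,-195.158] rss=1.017

Stack each dimension's contribution:
  -A: nom -49.400 → Σnom=-49.400; wc +0.238/-0.226 → slack +0.238/-0.226; half-tol=0.232, Σhalf²=0.053824
  -B: nom -26.600 → Σnom=-76.000; wc +0.310/-0.310 → slack +0.548/-0.536; half-tol=0.310, Σhalf²=0.149924
  -C: nom -46.000 → Σnom=-122.000; wc +0.370/-0.370 → slack +0.918/-0.906; half-tol=0.370, Σhalf²=0.286824
  -D: nom -3.300 → Σnom=-125.300; wc +0.450/-0.450 → slack +1.368/-1.356; half-tol=0.450, Σhalf²=0.489324
  -E: nom -38.000 → Σnom=-163.300; wc +0.330/-0.258 → slack +1.698/-1.614; half-tol=0.294, Σhalf²=0.575760
  -F: nom -31.300 → Σnom=-194.600; wc +0.270/-0.080 → slack +1.968/-1.694; half-tol=0.175, Σhalf²=0.606385
  -G: nom -39.700 → Σnom=-234.300; wc +0.419/-0.419 → slack +2.387/-2.113; half-tol=0.419, Σhalf²=0.781946
  +H: nom +48.000 → Σnom=-186.300; wc +0.305/-0.310 → slack +2.692/-2.423; half-tol=0.307, Σhalf²=0.876502
  +I: nom +35.900 → Σnom=-150.400; wc +0.330/-0.330 → slack +3.022/-2.753; half-tol=0.330, Σhalf²=0.985402
  -J: nom -48.000 → Σnom=-198.400; wc +0.220/-0.220 → slack +3.242/-2.973; half-tol=0.220, Σhalf²=1.033802
Nominal = -198.400. Worst-case = [-198.400 - 2.973, -198.400 + 3.242] = [-201.373, -195.158]. RSS = √1.033802 = 1.017.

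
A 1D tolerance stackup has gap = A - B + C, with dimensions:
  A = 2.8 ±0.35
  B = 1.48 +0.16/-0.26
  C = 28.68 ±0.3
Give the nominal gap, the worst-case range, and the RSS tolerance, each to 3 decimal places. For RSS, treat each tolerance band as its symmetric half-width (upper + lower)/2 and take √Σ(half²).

Stack each dimension's contribution:
  +A: nom +2.800 → Σnom=2.800; wc +0.350/-0.350 → slack +0.350/-0.350; half-tol=0.350, Σhalf²=0.122500
  -B: nom -1.480 → Σnom=1.320; wc +0.260/-0.160 → slack +0.610/-0.510; half-tol=0.210, Σhalf²=0.166600
  +C: nom +28.680 → Σnom=30.000; wc +0.300/-0.300 → slack +0.910/-0.810; half-tol=0.300, Σhalf²=0.256600
Nominal = 30.000. Worst-case = [30.000 - 0.810, 30.000 + 0.910] = [29.190, 30.910]. RSS = √0.256600 = 0.507.

nominal=30.000 wc=[29.190,30.910] rss=0.507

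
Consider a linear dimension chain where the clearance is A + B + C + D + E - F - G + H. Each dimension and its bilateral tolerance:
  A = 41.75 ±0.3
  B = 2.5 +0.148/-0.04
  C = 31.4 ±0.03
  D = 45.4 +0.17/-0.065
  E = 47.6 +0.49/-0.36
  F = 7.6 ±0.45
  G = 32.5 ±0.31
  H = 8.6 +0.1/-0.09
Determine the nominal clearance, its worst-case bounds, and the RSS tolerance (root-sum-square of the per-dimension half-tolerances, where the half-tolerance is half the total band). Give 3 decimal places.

nominal=137.150 wc=[135.505,139.148] rss=0.776

Stack each dimension's contribution:
  +A: nom +41.750 → Σnom=41.750; wc +0.300/-0.300 → slack +0.300/-0.300; half-tol=0.300, Σhalf²=0.090000
  +B: nom +2.500 → Σnom=44.250; wc +0.148/-0.040 → slack +0.448/-0.340; half-tol=0.094, Σhalf²=0.098836
  +C: nom +31.400 → Σnom=75.650; wc +0.030/-0.030 → slack +0.478/-0.370; half-tol=0.030, Σhalf²=0.099736
  +D: nom +45.400 → Σnom=121.050; wc +0.170/-0.065 → slack +0.648/-0.435; half-tol=0.118, Σhalf²=0.113542
  +E: nom +47.600 → Σnom=168.650; wc +0.490/-0.360 → slack +1.138/-0.795; half-tol=0.425, Σhalf²=0.294167
  -F: nom -7.600 → Σnom=161.050; wc +0.450/-0.450 → slack +1.588/-1.245; half-tol=0.450, Σhalf²=0.496667
  -G: nom -32.500 → Σnom=128.550; wc +0.310/-0.310 → slack +1.898/-1.555; half-tol=0.310, Σhalf²=0.592767
  +H: nom +8.600 → Σnom=137.150; wc +0.100/-0.090 → slack +1.998/-1.645; half-tol=0.095, Σhalf²=0.601792
Nominal = 137.150. Worst-case = [137.150 - 1.645, 137.150 + 1.998] = [135.505, 139.148]. RSS = √0.601792 = 0.776.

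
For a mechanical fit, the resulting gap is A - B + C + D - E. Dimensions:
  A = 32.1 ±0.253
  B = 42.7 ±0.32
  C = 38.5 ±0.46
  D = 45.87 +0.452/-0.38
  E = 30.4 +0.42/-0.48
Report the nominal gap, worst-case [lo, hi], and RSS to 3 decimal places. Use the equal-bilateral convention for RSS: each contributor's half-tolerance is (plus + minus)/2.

nominal=43.370 wc=[41.537,45.335] rss=0.868

Stack each dimension's contribution:
  +A: nom +32.100 → Σnom=32.100; wc +0.253/-0.253 → slack +0.253/-0.253; half-tol=0.253, Σhalf²=0.064009
  -B: nom -42.700 → Σnom=-10.600; wc +0.320/-0.320 → slack +0.573/-0.573; half-tol=0.320, Σhalf²=0.166409
  +C: nom +38.500 → Σnom=27.900; wc +0.460/-0.460 → slack +1.033/-1.033; half-tol=0.460, Σhalf²=0.378009
  +D: nom +45.870 → Σnom=73.770; wc +0.452/-0.380 → slack +1.485/-1.413; half-tol=0.416, Σhalf²=0.551065
  -E: nom -30.400 → Σnom=43.370; wc +0.480/-0.420 → slack +1.965/-1.833; half-tol=0.450, Σhalf²=0.753565
Nominal = 43.370. Worst-case = [43.370 - 1.833, 43.370 + 1.965] = [41.537, 45.335]. RSS = √0.753565 = 0.868.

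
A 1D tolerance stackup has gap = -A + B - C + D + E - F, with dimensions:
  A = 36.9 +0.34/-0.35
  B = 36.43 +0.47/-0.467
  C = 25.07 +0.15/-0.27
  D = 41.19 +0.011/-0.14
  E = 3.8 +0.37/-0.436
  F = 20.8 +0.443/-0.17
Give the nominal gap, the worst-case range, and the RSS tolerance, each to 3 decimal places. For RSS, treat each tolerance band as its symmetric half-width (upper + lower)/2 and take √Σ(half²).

Stack each dimension's contribution:
  -A: nom -36.900 → Σnom=-36.900; wc +0.350/-0.340 → slack +0.350/-0.340; half-tol=0.345, Σhalf²=0.119025
  +B: nom +36.430 → Σnom=-0.470; wc +0.470/-0.467 → slack +0.820/-0.807; half-tol=0.469, Σhalf²=0.338517
  -C: nom -25.070 → Σnom=-25.540; wc +0.270/-0.150 → slack +1.090/-0.957; half-tol=0.210, Σhalf²=0.382617
  +D: nom +41.190 → Σnom=15.650; wc +0.011/-0.140 → slack +1.101/-1.097; half-tol=0.076, Σhalf²=0.388318
  +E: nom +3.800 → Σnom=19.450; wc +0.370/-0.436 → slack +1.471/-1.533; half-tol=0.403, Σhalf²=0.550727
  -F: nom -20.800 → Σnom=-1.350; wc +0.170/-0.443 → slack +1.641/-1.976; half-tol=0.306, Σhalf²=0.644669
Nominal = -1.350. Worst-case = [-1.350 - 1.976, -1.350 + 1.641] = [-3.326, 0.291]. RSS = √0.644669 = 0.803.

nominal=-1.350 wc=[-3.326,0.291] rss=0.803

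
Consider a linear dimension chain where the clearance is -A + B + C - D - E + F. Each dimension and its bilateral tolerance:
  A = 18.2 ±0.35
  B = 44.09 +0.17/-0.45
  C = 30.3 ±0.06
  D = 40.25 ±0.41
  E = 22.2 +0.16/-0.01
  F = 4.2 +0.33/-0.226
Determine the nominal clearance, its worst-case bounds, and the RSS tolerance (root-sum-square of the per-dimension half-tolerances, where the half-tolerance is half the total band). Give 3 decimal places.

nominal=-2.060 wc=[-3.716,-0.730] rss=0.689

Stack each dimension's contribution:
  -A: nom -18.200 → Σnom=-18.200; wc +0.350/-0.350 → slack +0.350/-0.350; half-tol=0.350, Σhalf²=0.122500
  +B: nom +44.090 → Σnom=25.890; wc +0.170/-0.450 → slack +0.520/-0.800; half-tol=0.310, Σhalf²=0.218600
  +C: nom +30.300 → Σnom=56.190; wc +0.060/-0.060 → slack +0.580/-0.860; half-tol=0.060, Σhalf²=0.222200
  -D: nom -40.250 → Σnom=15.940; wc +0.410/-0.410 → slack +0.990/-1.270; half-tol=0.410, Σhalf²=0.390300
  -E: nom -22.200 → Σnom=-6.260; wc +0.010/-0.160 → slack +1.000/-1.430; half-tol=0.085, Σhalf²=0.397525
  +F: nom +4.200 → Σnom=-2.060; wc +0.330/-0.226 → slack +1.330/-1.656; half-tol=0.278, Σhalf²=0.474809
Nominal = -2.060. Worst-case = [-2.060 - 1.656, -2.060 + 1.330] = [-3.716, -0.730]. RSS = √0.474809 = 0.689.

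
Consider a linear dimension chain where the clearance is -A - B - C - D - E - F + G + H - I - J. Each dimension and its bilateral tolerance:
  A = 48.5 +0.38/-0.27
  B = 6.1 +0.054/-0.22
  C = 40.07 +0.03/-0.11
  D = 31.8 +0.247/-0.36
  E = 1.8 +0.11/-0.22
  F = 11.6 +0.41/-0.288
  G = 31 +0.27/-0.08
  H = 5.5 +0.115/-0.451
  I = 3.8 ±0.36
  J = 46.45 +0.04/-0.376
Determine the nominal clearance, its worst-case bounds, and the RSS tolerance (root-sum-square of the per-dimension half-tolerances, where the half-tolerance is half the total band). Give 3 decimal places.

Stack each dimension's contribution:
  -A: nom -48.500 → Σnom=-48.500; wc +0.270/-0.380 → slack +0.270/-0.380; half-tol=0.325, Σhalf²=0.105625
  -B: nom -6.100 → Σnom=-54.600; wc +0.220/-0.054 → slack +0.490/-0.434; half-tol=0.137, Σhalf²=0.124394
  -C: nom -40.070 → Σnom=-94.670; wc +0.110/-0.030 → slack +0.600/-0.464; half-tol=0.070, Σhalf²=0.129294
  -D: nom -31.800 → Σnom=-126.470; wc +0.360/-0.247 → slack +0.960/-0.711; half-tol=0.303, Σhalf²=0.221406
  -E: nom -1.800 → Σnom=-128.270; wc +0.220/-0.110 → slack +1.180/-0.821; half-tol=0.165, Σhalf²=0.248631
  -F: nom -11.600 → Σnom=-139.870; wc +0.288/-0.410 → slack +1.468/-1.231; half-tol=0.349, Σhalf²=0.370432
  +G: nom +31.000 → Σnom=-108.870; wc +0.270/-0.080 → slack +1.738/-1.311; half-tol=0.175, Σhalf²=0.401057
  +H: nom +5.500 → Σnom=-103.370; wc +0.115/-0.451 → slack +1.853/-1.762; half-tol=0.283, Σhalf²=0.481146
  -I: nom -3.800 → Σnom=-107.170; wc +0.360/-0.360 → slack +2.213/-2.122; half-tol=0.360, Σhalf²=0.610746
  -J: nom -46.450 → Σnom=-153.620; wc +0.376/-0.040 → slack +2.589/-2.162; half-tol=0.208, Σhalf²=0.654010
Nominal = -153.620. Worst-case = [-153.620 - 2.162, -153.620 + 2.589] = [-155.782, -151.031]. RSS = √0.654010 = 0.809.

nominal=-153.620 wc=[-155.782,-151.031] rss=0.809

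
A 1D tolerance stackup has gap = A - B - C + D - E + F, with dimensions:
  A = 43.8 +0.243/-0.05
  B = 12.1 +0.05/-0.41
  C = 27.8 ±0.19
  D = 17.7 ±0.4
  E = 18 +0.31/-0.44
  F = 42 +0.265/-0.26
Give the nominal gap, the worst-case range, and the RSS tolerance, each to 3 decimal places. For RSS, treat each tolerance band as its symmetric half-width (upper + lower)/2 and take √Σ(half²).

Stack each dimension's contribution:
  +A: nom +43.800 → Σnom=43.800; wc +0.243/-0.050 → slack +0.243/-0.050; half-tol=0.146, Σhalf²=0.021462
  -B: nom -12.100 → Σnom=31.700; wc +0.410/-0.050 → slack +0.653/-0.100; half-tol=0.230, Σhalf²=0.074362
  -C: nom -27.800 → Σnom=3.900; wc +0.190/-0.190 → slack +0.843/-0.290; half-tol=0.190, Σhalf²=0.110462
  +D: nom +17.700 → Σnom=21.600; wc +0.400/-0.400 → slack +1.243/-0.690; half-tol=0.400, Σhalf²=0.270462
  -E: nom -18.000 → Σnom=3.600; wc +0.440/-0.310 → slack +1.683/-1.000; half-tol=0.375, Σhalf²=0.411087
  +F: nom +42.000 → Σnom=45.600; wc +0.265/-0.260 → slack +1.948/-1.260; half-tol=0.263, Σhalf²=0.479994
Nominal = 45.600. Worst-case = [45.600 - 1.260, 45.600 + 1.948] = [44.340, 47.548]. RSS = √0.479994 = 0.693.

nominal=45.600 wc=[44.340,47.548] rss=0.693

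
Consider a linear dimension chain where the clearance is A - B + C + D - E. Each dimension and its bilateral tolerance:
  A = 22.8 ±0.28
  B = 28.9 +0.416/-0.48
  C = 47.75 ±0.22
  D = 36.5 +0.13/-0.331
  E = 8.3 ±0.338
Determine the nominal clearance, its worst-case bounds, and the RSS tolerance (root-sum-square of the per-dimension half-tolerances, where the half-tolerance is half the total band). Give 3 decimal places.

Stack each dimension's contribution:
  +A: nom +22.800 → Σnom=22.800; wc +0.280/-0.280 → slack +0.280/-0.280; half-tol=0.280, Σhalf²=0.078400
  -B: nom -28.900 → Σnom=-6.100; wc +0.480/-0.416 → slack +0.760/-0.696; half-tol=0.448, Σhalf²=0.279104
  +C: nom +47.750 → Σnom=41.650; wc +0.220/-0.220 → slack +0.980/-0.916; half-tol=0.220, Σhalf²=0.327504
  +D: nom +36.500 → Σnom=78.150; wc +0.130/-0.331 → slack +1.110/-1.247; half-tol=0.231, Σhalf²=0.380634
  -E: nom -8.300 → Σnom=69.850; wc +0.338/-0.338 → slack +1.448/-1.585; half-tol=0.338, Σhalf²=0.494878
Nominal = 69.850. Worst-case = [69.850 - 1.585, 69.850 + 1.448] = [68.265, 71.298]. RSS = √0.494878 = 0.703.

nominal=69.850 wc=[68.265,71.298] rss=0.703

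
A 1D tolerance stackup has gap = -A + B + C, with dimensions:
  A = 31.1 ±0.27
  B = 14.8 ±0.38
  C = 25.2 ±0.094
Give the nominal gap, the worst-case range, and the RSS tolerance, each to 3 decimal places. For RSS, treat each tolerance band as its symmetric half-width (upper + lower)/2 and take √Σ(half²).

nominal=8.900 wc=[8.156,9.644] rss=0.476

Stack each dimension's contribution:
  -A: nom -31.100 → Σnom=-31.100; wc +0.270/-0.270 → slack +0.270/-0.270; half-tol=0.270, Σhalf²=0.072900
  +B: nom +14.800 → Σnom=-16.300; wc +0.380/-0.380 → slack +0.650/-0.650; half-tol=0.380, Σhalf²=0.217300
  +C: nom +25.200 → Σnom=8.900; wc +0.094/-0.094 → slack +0.744/-0.744; half-tol=0.094, Σhalf²=0.226136
Nominal = 8.900. Worst-case = [8.900 - 0.744, 8.900 + 0.744] = [8.156, 9.644]. RSS = √0.226136 = 0.476.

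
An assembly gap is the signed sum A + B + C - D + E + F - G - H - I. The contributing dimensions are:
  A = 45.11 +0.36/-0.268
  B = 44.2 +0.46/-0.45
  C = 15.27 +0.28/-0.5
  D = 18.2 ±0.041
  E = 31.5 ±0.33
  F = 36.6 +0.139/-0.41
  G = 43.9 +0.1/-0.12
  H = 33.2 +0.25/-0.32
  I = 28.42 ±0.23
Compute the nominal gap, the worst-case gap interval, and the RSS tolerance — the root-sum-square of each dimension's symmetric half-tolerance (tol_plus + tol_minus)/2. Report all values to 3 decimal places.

Stack each dimension's contribution:
  +A: nom +45.110 → Σnom=45.110; wc +0.360/-0.268 → slack +0.360/-0.268; half-tol=0.314, Σhalf²=0.098596
  +B: nom +44.200 → Σnom=89.310; wc +0.460/-0.450 → slack +0.820/-0.718; half-tol=0.455, Σhalf²=0.305621
  +C: nom +15.270 → Σnom=104.580; wc +0.280/-0.500 → slack +1.100/-1.218; half-tol=0.390, Σhalf²=0.457721
  -D: nom -18.200 → Σnom=86.380; wc +0.041/-0.041 → slack +1.141/-1.259; half-tol=0.041, Σhalf²=0.459402
  +E: nom +31.500 → Σnom=117.880; wc +0.330/-0.330 → slack +1.471/-1.589; half-tol=0.330, Σhalf²=0.568302
  +F: nom +36.600 → Σnom=154.480; wc +0.139/-0.410 → slack +1.610/-1.999; half-tol=0.274, Σhalf²=0.643652
  -G: nom -43.900 → Σnom=110.580; wc +0.120/-0.100 → slack +1.730/-2.099; half-tol=0.110, Σhalf²=0.655752
  -H: nom -33.200 → Σnom=77.380; wc +0.320/-0.250 → slack +2.050/-2.349; half-tol=0.285, Σhalf²=0.736977
  -I: nom -28.420 → Σnom=48.960; wc +0.230/-0.230 → slack +2.280/-2.579; half-tol=0.230, Σhalf²=0.789877
Nominal = 48.960. Worst-case = [48.960 - 2.579, 48.960 + 2.280] = [46.381, 51.240]. RSS = √0.789877 = 0.889.

nominal=48.960 wc=[46.381,51.240] rss=0.889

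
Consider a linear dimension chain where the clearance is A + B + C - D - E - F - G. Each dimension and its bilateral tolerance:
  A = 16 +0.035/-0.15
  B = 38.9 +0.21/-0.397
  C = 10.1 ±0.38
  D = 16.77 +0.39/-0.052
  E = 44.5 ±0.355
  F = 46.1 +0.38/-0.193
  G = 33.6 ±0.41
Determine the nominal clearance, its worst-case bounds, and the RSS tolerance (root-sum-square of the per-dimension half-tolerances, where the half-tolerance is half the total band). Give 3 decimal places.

nominal=-75.970 wc=[-78.432,-74.335] rss=0.819

Stack each dimension's contribution:
  +A: nom +16.000 → Σnom=16.000; wc +0.035/-0.150 → slack +0.035/-0.150; half-tol=0.092, Σhalf²=0.008556
  +B: nom +38.900 → Σnom=54.900; wc +0.210/-0.397 → slack +0.245/-0.547; half-tol=0.303, Σhalf²=0.100668
  +C: nom +10.100 → Σnom=65.000; wc +0.380/-0.380 → slack +0.625/-0.927; half-tol=0.380, Σhalf²=0.245068
  -D: nom -16.770 → Σnom=48.230; wc +0.052/-0.390 → slack +0.677/-1.317; half-tol=0.221, Σhalf²=0.293909
  -E: nom -44.500 → Σnom=3.730; wc +0.355/-0.355 → slack +1.032/-1.672; half-tol=0.355, Σhalf²=0.419934
  -F: nom -46.100 → Σnom=-42.370; wc +0.193/-0.380 → slack +1.225/-2.052; half-tol=0.286, Σhalf²=0.502017
  -G: nom -33.600 → Σnom=-75.970; wc +0.410/-0.410 → slack +1.635/-2.462; half-tol=0.410, Σhalf²=0.670117
Nominal = -75.970. Worst-case = [-75.970 - 2.462, -75.970 + 1.635] = [-78.432, -74.335]. RSS = √0.670117 = 0.819.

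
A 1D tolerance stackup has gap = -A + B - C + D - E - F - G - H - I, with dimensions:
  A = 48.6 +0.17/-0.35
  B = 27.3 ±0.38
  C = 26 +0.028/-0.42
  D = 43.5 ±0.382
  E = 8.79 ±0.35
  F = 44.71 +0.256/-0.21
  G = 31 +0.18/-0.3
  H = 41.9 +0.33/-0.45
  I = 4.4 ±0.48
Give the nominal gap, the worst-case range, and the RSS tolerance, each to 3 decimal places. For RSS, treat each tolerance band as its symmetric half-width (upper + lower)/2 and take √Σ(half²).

nominal=-134.600 wc=[-137.156,-131.278] rss=1.012

Stack each dimension's contribution:
  -A: nom -48.600 → Σnom=-48.600; wc +0.350/-0.170 → slack +0.350/-0.170; half-tol=0.260, Σhalf²=0.067600
  +B: nom +27.300 → Σnom=-21.300; wc +0.380/-0.380 → slack +0.730/-0.550; half-tol=0.380, Σhalf²=0.212000
  -C: nom -26.000 → Σnom=-47.300; wc +0.420/-0.028 → slack +1.150/-0.578; half-tol=0.224, Σhalf²=0.262176
  +D: nom +43.500 → Σnom=-3.800; wc +0.382/-0.382 → slack +1.532/-0.960; half-tol=0.382, Σhalf²=0.408100
  -E: nom -8.790 → Σnom=-12.590; wc +0.350/-0.350 → slack +1.882/-1.310; half-tol=0.350, Σhalf²=0.530600
  -F: nom -44.710 → Σnom=-57.300; wc +0.210/-0.256 → slack +2.092/-1.566; half-tol=0.233, Σhalf²=0.584889
  -G: nom -31.000 → Σnom=-88.300; wc +0.300/-0.180 → slack +2.392/-1.746; half-tol=0.240, Σhalf²=0.642489
  -H: nom -41.900 → Σnom=-130.200; wc +0.450/-0.330 → slack +2.842/-2.076; half-tol=0.390, Σhalf²=0.794589
  -I: nom -4.400 → Σnom=-134.600; wc +0.480/-0.480 → slack +3.322/-2.556; half-tol=0.480, Σhalf²=1.024989
Nominal = -134.600. Worst-case = [-134.600 - 2.556, -134.600 + 3.322] = [-137.156, -131.278]. RSS = √1.024989 = 1.012.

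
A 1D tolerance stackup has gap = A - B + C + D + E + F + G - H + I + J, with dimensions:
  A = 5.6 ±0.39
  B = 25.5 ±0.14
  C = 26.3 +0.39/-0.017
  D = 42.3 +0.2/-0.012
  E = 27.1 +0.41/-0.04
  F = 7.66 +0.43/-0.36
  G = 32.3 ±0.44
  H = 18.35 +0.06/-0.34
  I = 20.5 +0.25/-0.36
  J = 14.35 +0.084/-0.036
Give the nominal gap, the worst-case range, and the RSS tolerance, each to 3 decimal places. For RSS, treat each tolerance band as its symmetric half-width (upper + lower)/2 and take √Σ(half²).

Stack each dimension's contribution:
  +A: nom +5.600 → Σnom=5.600; wc +0.390/-0.390 → slack +0.390/-0.390; half-tol=0.390, Σhalf²=0.152100
  -B: nom -25.500 → Σnom=-19.900; wc +0.140/-0.140 → slack +0.530/-0.530; half-tol=0.140, Σhalf²=0.171700
  +C: nom +26.300 → Σnom=6.400; wc +0.390/-0.017 → slack +0.920/-0.547; half-tol=0.204, Σhalf²=0.213112
  +D: nom +42.300 → Σnom=48.700; wc +0.200/-0.012 → slack +1.120/-0.559; half-tol=0.106, Σhalf²=0.224348
  +E: nom +27.100 → Σnom=75.800; wc +0.410/-0.040 → slack +1.530/-0.599; half-tol=0.225, Σhalf²=0.274973
  +F: nom +7.660 → Σnom=83.460; wc +0.430/-0.360 → slack +1.960/-0.959; half-tol=0.395, Σhalf²=0.430998
  +G: nom +32.300 → Σnom=115.760; wc +0.440/-0.440 → slack +2.400/-1.399; half-tol=0.440, Σhalf²=0.624598
  -H: nom -18.350 → Σnom=97.410; wc +0.340/-0.060 → slack +2.740/-1.459; half-tol=0.200, Σhalf²=0.664598
  +I: nom +20.500 → Σnom=117.910; wc +0.250/-0.360 → slack +2.990/-1.819; half-tol=0.305, Σhalf²=0.757623
  +J: nom +14.350 → Σnom=132.260; wc +0.084/-0.036 → slack +3.074/-1.855; half-tol=0.060, Σhalf²=0.761223
Nominal = 132.260. Worst-case = [132.260 - 1.855, 132.260 + 3.074] = [130.405, 135.334]. RSS = √0.761223 = 0.872.

nominal=132.260 wc=[130.405,135.334] rss=0.872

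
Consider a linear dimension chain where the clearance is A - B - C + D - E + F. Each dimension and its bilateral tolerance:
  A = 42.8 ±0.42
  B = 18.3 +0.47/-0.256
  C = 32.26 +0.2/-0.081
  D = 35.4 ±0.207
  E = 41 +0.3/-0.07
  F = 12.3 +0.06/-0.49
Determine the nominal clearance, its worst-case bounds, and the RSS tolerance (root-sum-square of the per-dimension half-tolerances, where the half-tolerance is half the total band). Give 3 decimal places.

nominal=-1.060 wc=[-3.147,0.034] rss=0.693

Stack each dimension's contribution:
  +A: nom +42.800 → Σnom=42.800; wc +0.420/-0.420 → slack +0.420/-0.420; half-tol=0.420, Σhalf²=0.176400
  -B: nom -18.300 → Σnom=24.500; wc +0.256/-0.470 → slack +0.676/-0.890; half-tol=0.363, Σhalf²=0.308169
  -C: nom -32.260 → Σnom=-7.760; wc +0.081/-0.200 → slack +0.757/-1.090; half-tol=0.141, Σhalf²=0.327909
  +D: nom +35.400 → Σnom=27.640; wc +0.207/-0.207 → slack +0.964/-1.297; half-tol=0.207, Σhalf²=0.370758
  -E: nom -41.000 → Σnom=-13.360; wc +0.070/-0.300 → slack +1.034/-1.597; half-tol=0.185, Σhalf²=0.404983
  +F: nom +12.300 → Σnom=-1.060; wc +0.060/-0.490 → slack +1.094/-2.087; half-tol=0.275, Σhalf²=0.480608
Nominal = -1.060. Worst-case = [-1.060 - 2.087, -1.060 + 1.094] = [-3.147, 0.034]. RSS = √0.480608 = 0.693.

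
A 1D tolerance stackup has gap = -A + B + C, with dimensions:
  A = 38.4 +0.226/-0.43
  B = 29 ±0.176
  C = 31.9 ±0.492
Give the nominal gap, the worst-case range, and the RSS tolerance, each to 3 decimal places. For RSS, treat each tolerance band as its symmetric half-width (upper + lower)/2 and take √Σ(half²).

nominal=22.500 wc=[21.606,23.598] rss=0.617

Stack each dimension's contribution:
  -A: nom -38.400 → Σnom=-38.400; wc +0.430/-0.226 → slack +0.430/-0.226; half-tol=0.328, Σhalf²=0.107584
  +B: nom +29.000 → Σnom=-9.400; wc +0.176/-0.176 → slack +0.606/-0.402; half-tol=0.176, Σhalf²=0.138560
  +C: nom +31.900 → Σnom=22.500; wc +0.492/-0.492 → slack +1.098/-0.894; half-tol=0.492, Σhalf²=0.380624
Nominal = 22.500. Worst-case = [22.500 - 0.894, 22.500 + 1.098] = [21.606, 23.598]. RSS = √0.380624 = 0.617.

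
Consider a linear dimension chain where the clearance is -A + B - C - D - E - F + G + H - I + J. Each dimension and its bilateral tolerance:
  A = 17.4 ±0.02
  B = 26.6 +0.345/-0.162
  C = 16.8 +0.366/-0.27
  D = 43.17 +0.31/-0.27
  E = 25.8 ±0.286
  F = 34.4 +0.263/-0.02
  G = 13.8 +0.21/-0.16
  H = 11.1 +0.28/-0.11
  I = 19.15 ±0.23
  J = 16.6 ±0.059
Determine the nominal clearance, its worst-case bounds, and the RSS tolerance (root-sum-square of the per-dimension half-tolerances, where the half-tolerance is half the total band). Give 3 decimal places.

Stack each dimension's contribution:
  -A: nom -17.400 → Σnom=-17.400; wc +0.020/-0.020 → slack +0.020/-0.020; half-tol=0.020, Σhalf²=0.000400
  +B: nom +26.600 → Σnom=9.200; wc +0.345/-0.162 → slack +0.365/-0.182; half-tol=0.254, Σhalf²=0.064662
  -C: nom -16.800 → Σnom=-7.600; wc +0.270/-0.366 → slack +0.635/-0.548; half-tol=0.318, Σhalf²=0.165786
  -D: nom -43.170 → Σnom=-50.770; wc +0.270/-0.310 → slack +0.905/-0.858; half-tol=0.290, Σhalf²=0.249886
  -E: nom -25.800 → Σnom=-76.570; wc +0.286/-0.286 → slack +1.191/-1.144; half-tol=0.286, Σhalf²=0.331682
  -F: nom -34.400 → Σnom=-110.970; wc +0.020/-0.263 → slack +1.211/-1.407; half-tol=0.142, Σhalf²=0.351705
  +G: nom +13.800 → Σnom=-97.170; wc +0.210/-0.160 → slack +1.421/-1.567; half-tol=0.185, Σhalf²=0.385930
  +H: nom +11.100 → Σnom=-86.070; wc +0.280/-0.110 → slack +1.701/-1.677; half-tol=0.195, Σhalf²=0.423955
  -I: nom -19.150 → Σnom=-105.220; wc +0.230/-0.230 → slack +1.931/-1.907; half-tol=0.230, Σhalf²=0.476855
  +J: nom +16.600 → Σnom=-88.620; wc +0.059/-0.059 → slack +1.990/-1.966; half-tol=0.059, Σhalf²=0.480336
Nominal = -88.620. Worst-case = [-88.620 - 1.966, -88.620 + 1.990] = [-90.586, -86.630]. RSS = √0.480336 = 0.693.

nominal=-88.620 wc=[-90.586,-86.630] rss=0.693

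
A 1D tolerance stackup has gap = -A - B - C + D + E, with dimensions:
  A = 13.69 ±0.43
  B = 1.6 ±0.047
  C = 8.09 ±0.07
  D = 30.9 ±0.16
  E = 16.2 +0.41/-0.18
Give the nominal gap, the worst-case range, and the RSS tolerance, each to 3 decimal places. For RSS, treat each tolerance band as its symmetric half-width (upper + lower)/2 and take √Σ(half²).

Stack each dimension's contribution:
  -A: nom -13.690 → Σnom=-13.690; wc +0.430/-0.430 → slack +0.430/-0.430; half-tol=0.430, Σhalf²=0.184900
  -B: nom -1.600 → Σnom=-15.290; wc +0.047/-0.047 → slack +0.477/-0.477; half-tol=0.047, Σhalf²=0.187109
  -C: nom -8.090 → Σnom=-23.380; wc +0.070/-0.070 → slack +0.547/-0.547; half-tol=0.070, Σhalf²=0.192009
  +D: nom +30.900 → Σnom=7.520; wc +0.160/-0.160 → slack +0.707/-0.707; half-tol=0.160, Σhalf²=0.217609
  +E: nom +16.200 → Σnom=23.720; wc +0.410/-0.180 → slack +1.117/-0.887; half-tol=0.295, Σhalf²=0.304634
Nominal = 23.720. Worst-case = [23.720 - 0.887, 23.720 + 1.117] = [22.833, 24.837]. RSS = √0.304634 = 0.552.

nominal=23.720 wc=[22.833,24.837] rss=0.552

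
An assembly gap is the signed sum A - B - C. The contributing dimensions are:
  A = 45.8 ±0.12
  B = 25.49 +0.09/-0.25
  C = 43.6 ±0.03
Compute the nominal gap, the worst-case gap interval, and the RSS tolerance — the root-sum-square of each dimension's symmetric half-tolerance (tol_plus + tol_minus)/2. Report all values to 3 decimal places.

nominal=-23.290 wc=[-23.530,-22.890] rss=0.210

Stack each dimension's contribution:
  +A: nom +45.800 → Σnom=45.800; wc +0.120/-0.120 → slack +0.120/-0.120; half-tol=0.120, Σhalf²=0.014400
  -B: nom -25.490 → Σnom=20.310; wc +0.250/-0.090 → slack +0.370/-0.210; half-tol=0.170, Σhalf²=0.043300
  -C: nom -43.600 → Σnom=-23.290; wc +0.030/-0.030 → slack +0.400/-0.240; half-tol=0.030, Σhalf²=0.044200
Nominal = -23.290. Worst-case = [-23.290 - 0.240, -23.290 + 0.400] = [-23.530, -22.890]. RSS = √0.044200 = 0.210.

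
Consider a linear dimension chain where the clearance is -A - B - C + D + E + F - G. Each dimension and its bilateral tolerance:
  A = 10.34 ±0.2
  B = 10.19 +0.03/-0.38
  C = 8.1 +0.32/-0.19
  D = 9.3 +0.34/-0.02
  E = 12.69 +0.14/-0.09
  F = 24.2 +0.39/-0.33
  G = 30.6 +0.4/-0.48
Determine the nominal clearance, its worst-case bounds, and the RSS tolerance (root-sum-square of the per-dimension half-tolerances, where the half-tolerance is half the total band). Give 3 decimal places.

nominal=-13.040 wc=[-14.430,-10.920] rss=0.718

Stack each dimension's contribution:
  -A: nom -10.340 → Σnom=-10.340; wc +0.200/-0.200 → slack +0.200/-0.200; half-tol=0.200, Σhalf²=0.040000
  -B: nom -10.190 → Σnom=-20.530; wc +0.380/-0.030 → slack +0.580/-0.230; half-tol=0.205, Σhalf²=0.082025
  -C: nom -8.100 → Σnom=-28.630; wc +0.190/-0.320 → slack +0.770/-0.550; half-tol=0.255, Σhalf²=0.147050
  +D: nom +9.300 → Σnom=-19.330; wc +0.340/-0.020 → slack +1.110/-0.570; half-tol=0.180, Σhalf²=0.179450
  +E: nom +12.690 → Σnom=-6.640; wc +0.140/-0.090 → slack +1.250/-0.660; half-tol=0.115, Σhalf²=0.192675
  +F: nom +24.200 → Σnom=17.560; wc +0.390/-0.330 → slack +1.640/-0.990; half-tol=0.360, Σhalf²=0.322275
  -G: nom -30.600 → Σnom=-13.040; wc +0.480/-0.400 → slack +2.120/-1.390; half-tol=0.440, Σhalf²=0.515875
Nominal = -13.040. Worst-case = [-13.040 - 1.390, -13.040 + 2.120] = [-14.430, -10.920]. RSS = √0.515875 = 0.718.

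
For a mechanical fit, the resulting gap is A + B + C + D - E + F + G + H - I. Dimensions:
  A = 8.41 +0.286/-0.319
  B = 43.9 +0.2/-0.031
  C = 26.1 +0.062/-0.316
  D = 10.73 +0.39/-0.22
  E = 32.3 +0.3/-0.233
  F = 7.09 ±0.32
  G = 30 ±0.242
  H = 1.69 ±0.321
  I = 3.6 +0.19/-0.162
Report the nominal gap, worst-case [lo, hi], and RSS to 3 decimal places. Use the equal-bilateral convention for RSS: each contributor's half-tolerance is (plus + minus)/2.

nominal=92.020 wc=[89.761,94.236] rss=0.774

Stack each dimension's contribution:
  +A: nom +8.410 → Σnom=8.410; wc +0.286/-0.319 → slack +0.286/-0.319; half-tol=0.302, Σhalf²=0.091506
  +B: nom +43.900 → Σnom=52.310; wc +0.200/-0.031 → slack +0.486/-0.350; half-tol=0.116, Σhalf²=0.104846
  +C: nom +26.100 → Σnom=78.410; wc +0.062/-0.316 → slack +0.548/-0.666; half-tol=0.189, Σhalf²=0.140568
  +D: nom +10.730 → Σnom=89.140; wc +0.390/-0.220 → slack +0.938/-0.886; half-tol=0.305, Σhalf²=0.233593
  -E: nom -32.300 → Σnom=56.840; wc +0.233/-0.300 → slack +1.171/-1.186; half-tol=0.267, Σhalf²=0.304615
  +F: nom +7.090 → Σnom=63.930; wc +0.320/-0.320 → slack +1.491/-1.506; half-tol=0.320, Σhalf²=0.407015
  +G: nom +30.000 → Σnom=93.930; wc +0.242/-0.242 → slack +1.733/-1.748; half-tol=0.242, Σhalf²=0.465579
  +H: nom +1.690 → Σnom=95.620; wc +0.321/-0.321 → slack +2.054/-2.069; half-tol=0.321, Σhalf²=0.568620
  -I: nom -3.600 → Σnom=92.020; wc +0.162/-0.190 → slack +2.216/-2.259; half-tol=0.176, Σhalf²=0.599596
Nominal = 92.020. Worst-case = [92.020 - 2.259, 92.020 + 2.216] = [89.761, 94.236]. RSS = √0.599596 = 0.774.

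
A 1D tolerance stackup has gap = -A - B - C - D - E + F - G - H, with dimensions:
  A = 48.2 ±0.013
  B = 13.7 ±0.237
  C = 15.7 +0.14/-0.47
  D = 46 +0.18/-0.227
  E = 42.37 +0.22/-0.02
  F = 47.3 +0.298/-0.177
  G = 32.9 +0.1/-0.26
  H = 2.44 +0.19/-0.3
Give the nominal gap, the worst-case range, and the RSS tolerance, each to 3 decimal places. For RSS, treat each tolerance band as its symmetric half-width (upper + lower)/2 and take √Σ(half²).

Stack each dimension's contribution:
  -A: nom -48.200 → Σnom=-48.200; wc +0.013/-0.013 → slack +0.013/-0.013; half-tol=0.013, Σhalf²=0.000169
  -B: nom -13.700 → Σnom=-61.900; wc +0.237/-0.237 → slack +0.250/-0.250; half-tol=0.237, Σhalf²=0.056338
  -C: nom -15.700 → Σnom=-77.600; wc +0.470/-0.140 → slack +0.720/-0.390; half-tol=0.305, Σhalf²=0.149363
  -D: nom -46.000 → Σnom=-123.600; wc +0.227/-0.180 → slack +0.947/-0.570; half-tol=0.204, Σhalf²=0.190775
  -E: nom -42.370 → Σnom=-165.970; wc +0.020/-0.220 → slack +0.967/-0.790; half-tol=0.120, Σhalf²=0.205175
  +F: nom +47.300 → Σnom=-118.670; wc +0.298/-0.177 → slack +1.265/-0.967; half-tol=0.237, Σhalf²=0.261582
  -G: nom -32.900 → Σnom=-151.570; wc +0.260/-0.100 → slack +1.525/-1.067; half-tol=0.180, Σhalf²=0.293982
  -H: nom -2.440 → Σnom=-154.010; wc +0.300/-0.190 → slack +1.825/-1.257; half-tol=0.245, Σhalf²=0.354007
Nominal = -154.010. Worst-case = [-154.010 - 1.257, -154.010 + 1.825] = [-155.267, -152.185]. RSS = √0.354007 = 0.595.

nominal=-154.010 wc=[-155.267,-152.185] rss=0.595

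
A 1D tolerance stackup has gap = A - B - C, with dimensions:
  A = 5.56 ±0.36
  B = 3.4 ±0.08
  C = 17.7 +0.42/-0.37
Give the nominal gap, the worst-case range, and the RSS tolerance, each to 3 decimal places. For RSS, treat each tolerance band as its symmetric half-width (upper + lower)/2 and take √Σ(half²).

nominal=-15.540 wc=[-16.400,-14.730] rss=0.540

Stack each dimension's contribution:
  +A: nom +5.560 → Σnom=5.560; wc +0.360/-0.360 → slack +0.360/-0.360; half-tol=0.360, Σhalf²=0.129600
  -B: nom -3.400 → Σnom=2.160; wc +0.080/-0.080 → slack +0.440/-0.440; half-tol=0.080, Σhalf²=0.136000
  -C: nom -17.700 → Σnom=-15.540; wc +0.370/-0.420 → slack +0.810/-0.860; half-tol=0.395, Σhalf²=0.292025
Nominal = -15.540. Worst-case = [-15.540 - 0.860, -15.540 + 0.810] = [-16.400, -14.730]. RSS = √0.292025 = 0.540.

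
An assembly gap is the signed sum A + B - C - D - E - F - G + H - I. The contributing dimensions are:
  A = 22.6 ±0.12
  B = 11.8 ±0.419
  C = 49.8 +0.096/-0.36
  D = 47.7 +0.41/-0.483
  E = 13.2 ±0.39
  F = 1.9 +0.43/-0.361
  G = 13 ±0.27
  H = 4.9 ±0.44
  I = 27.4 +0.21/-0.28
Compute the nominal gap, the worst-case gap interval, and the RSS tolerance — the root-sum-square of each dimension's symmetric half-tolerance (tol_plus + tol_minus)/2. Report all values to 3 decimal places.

nominal=-113.700 wc=[-116.485,-110.577] rss=1.037

Stack each dimension's contribution:
  +A: nom +22.600 → Σnom=22.600; wc +0.120/-0.120 → slack +0.120/-0.120; half-tol=0.120, Σhalf²=0.014400
  +B: nom +11.800 → Σnom=34.400; wc +0.419/-0.419 → slack +0.539/-0.539; half-tol=0.419, Σhalf²=0.189961
  -C: nom -49.800 → Σnom=-15.400; wc +0.360/-0.096 → slack +0.899/-0.635; half-tol=0.228, Σhalf²=0.241945
  -D: nom -47.700 → Σnom=-63.100; wc +0.483/-0.410 → slack +1.382/-1.045; half-tol=0.447, Σhalf²=0.441307
  -E: nom -13.200 → Σnom=-76.300; wc +0.390/-0.390 → slack +1.772/-1.435; half-tol=0.390, Σhalf²=0.593407
  -F: nom -1.900 → Σnom=-78.200; wc +0.361/-0.430 → slack +2.133/-1.865; half-tol=0.395, Σhalf²=0.749828
  -G: nom -13.000 → Σnom=-91.200; wc +0.270/-0.270 → slack +2.403/-2.135; half-tol=0.270, Σhalf²=0.822728
  +H: nom +4.900 → Σnom=-86.300; wc +0.440/-0.440 → slack +2.843/-2.575; half-tol=0.440, Σhalf²=1.016328
  -I: nom -27.400 → Σnom=-113.700; wc +0.280/-0.210 → slack +3.123/-2.785; half-tol=0.245, Σhalf²=1.076353
Nominal = -113.700. Worst-case = [-113.700 - 2.785, -113.700 + 3.123] = [-116.485, -110.577]. RSS = √1.076353 = 1.037.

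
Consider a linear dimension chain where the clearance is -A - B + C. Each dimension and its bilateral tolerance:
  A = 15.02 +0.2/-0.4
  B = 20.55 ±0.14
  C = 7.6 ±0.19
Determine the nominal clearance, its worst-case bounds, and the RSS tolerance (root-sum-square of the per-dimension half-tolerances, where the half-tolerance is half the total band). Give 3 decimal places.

nominal=-27.970 wc=[-28.500,-27.240] rss=0.382

Stack each dimension's contribution:
  -A: nom -15.020 → Σnom=-15.020; wc +0.400/-0.200 → slack +0.400/-0.200; half-tol=0.300, Σhalf²=0.090000
  -B: nom -20.550 → Σnom=-35.570; wc +0.140/-0.140 → slack +0.540/-0.340; half-tol=0.140, Σhalf²=0.109600
  +C: nom +7.600 → Σnom=-27.970; wc +0.190/-0.190 → slack +0.730/-0.530; half-tol=0.190, Σhalf²=0.145700
Nominal = -27.970. Worst-case = [-27.970 - 0.530, -27.970 + 0.730] = [-28.500, -27.240]. RSS = √0.145700 = 0.382.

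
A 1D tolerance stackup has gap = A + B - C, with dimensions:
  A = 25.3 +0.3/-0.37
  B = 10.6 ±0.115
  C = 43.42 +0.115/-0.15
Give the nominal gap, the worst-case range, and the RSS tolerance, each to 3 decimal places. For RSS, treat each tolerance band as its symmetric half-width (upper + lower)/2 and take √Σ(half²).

nominal=-7.520 wc=[-8.120,-6.955] rss=0.378

Stack each dimension's contribution:
  +A: nom +25.300 → Σnom=25.300; wc +0.300/-0.370 → slack +0.300/-0.370; half-tol=0.335, Σhalf²=0.112225
  +B: nom +10.600 → Σnom=35.900; wc +0.115/-0.115 → slack +0.415/-0.485; half-tol=0.115, Σhalf²=0.125450
  -C: nom -43.420 → Σnom=-7.520; wc +0.150/-0.115 → slack +0.565/-0.600; half-tol=0.133, Σhalf²=0.143006
Nominal = -7.520. Worst-case = [-7.520 - 0.600, -7.520 + 0.565] = [-8.120, -6.955]. RSS = √0.143006 = 0.378.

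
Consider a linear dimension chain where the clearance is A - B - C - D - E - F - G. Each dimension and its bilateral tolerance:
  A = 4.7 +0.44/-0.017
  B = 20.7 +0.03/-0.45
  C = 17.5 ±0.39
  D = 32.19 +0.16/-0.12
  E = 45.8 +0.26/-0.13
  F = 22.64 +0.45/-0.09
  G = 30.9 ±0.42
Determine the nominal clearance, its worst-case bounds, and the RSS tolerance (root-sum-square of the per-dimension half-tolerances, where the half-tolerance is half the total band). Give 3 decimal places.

Stack each dimension's contribution:
  +A: nom +4.700 → Σnom=4.700; wc +0.440/-0.017 → slack +0.440/-0.017; half-tol=0.229, Σhalf²=0.052212
  -B: nom -20.700 → Σnom=-16.000; wc +0.450/-0.030 → slack +0.890/-0.047; half-tol=0.240, Σhalf²=0.109812
  -C: nom -17.500 → Σnom=-33.500; wc +0.390/-0.390 → slack +1.280/-0.437; half-tol=0.390, Σhalf²=0.261912
  -D: nom -32.190 → Σnom=-65.690; wc +0.120/-0.160 → slack +1.400/-0.597; half-tol=0.140, Σhalf²=0.281512
  -E: nom -45.800 → Σnom=-111.490; wc +0.130/-0.260 → slack +1.530/-0.857; half-tol=0.195, Σhalf²=0.319537
  -F: nom -22.640 → Σnom=-134.130; wc +0.090/-0.450 → slack +1.620/-1.307; half-tol=0.270, Σhalf²=0.392437
  -G: nom -30.900 → Σnom=-165.030; wc +0.420/-0.420 → slack +2.040/-1.727; half-tol=0.420, Σhalf²=0.568837
Nominal = -165.030. Worst-case = [-165.030 - 1.727, -165.030 + 2.040] = [-166.757, -162.990]. RSS = √0.568837 = 0.754.

nominal=-165.030 wc=[-166.757,-162.990] rss=0.754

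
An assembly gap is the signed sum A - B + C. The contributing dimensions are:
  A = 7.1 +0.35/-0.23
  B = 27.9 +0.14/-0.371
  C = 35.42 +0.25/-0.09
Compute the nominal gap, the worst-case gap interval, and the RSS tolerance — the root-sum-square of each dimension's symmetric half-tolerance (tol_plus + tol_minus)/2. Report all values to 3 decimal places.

nominal=14.620 wc=[14.160,15.591] rss=0.422

Stack each dimension's contribution:
  +A: nom +7.100 → Σnom=7.100; wc +0.350/-0.230 → slack +0.350/-0.230; half-tol=0.290, Σhalf²=0.084100
  -B: nom -27.900 → Σnom=-20.800; wc +0.371/-0.140 → slack +0.721/-0.370; half-tol=0.256, Σhalf²=0.149380
  +C: nom +35.420 → Σnom=14.620; wc +0.250/-0.090 → slack +0.971/-0.460; half-tol=0.170, Σhalf²=0.178280
Nominal = 14.620. Worst-case = [14.620 - 0.460, 14.620 + 0.971] = [14.160, 15.591]. RSS = √0.178280 = 0.422.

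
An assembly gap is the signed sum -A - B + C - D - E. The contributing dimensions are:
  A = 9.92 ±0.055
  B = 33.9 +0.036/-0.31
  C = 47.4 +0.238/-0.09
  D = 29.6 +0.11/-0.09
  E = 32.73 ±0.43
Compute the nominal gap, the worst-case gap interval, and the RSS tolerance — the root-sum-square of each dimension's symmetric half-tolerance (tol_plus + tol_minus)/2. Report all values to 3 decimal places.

nominal=-58.750 wc=[-59.471,-57.627] rss=0.505

Stack each dimension's contribution:
  -A: nom -9.920 → Σnom=-9.920; wc +0.055/-0.055 → slack +0.055/-0.055; half-tol=0.055, Σhalf²=0.003025
  -B: nom -33.900 → Σnom=-43.820; wc +0.310/-0.036 → slack +0.365/-0.091; half-tol=0.173, Σhalf²=0.032954
  +C: nom +47.400 → Σnom=3.580; wc +0.238/-0.090 → slack +0.603/-0.181; half-tol=0.164, Σhalf²=0.059850
  -D: nom -29.600 → Σnom=-26.020; wc +0.090/-0.110 → slack +0.693/-0.291; half-tol=0.100, Σhalf²=0.069850
  -E: nom -32.730 → Σnom=-58.750; wc +0.430/-0.430 → slack +1.123/-0.721; half-tol=0.430, Σhalf²=0.254750
Nominal = -58.750. Worst-case = [-58.750 - 0.721, -58.750 + 1.123] = [-59.471, -57.627]. RSS = √0.254750 = 0.505.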